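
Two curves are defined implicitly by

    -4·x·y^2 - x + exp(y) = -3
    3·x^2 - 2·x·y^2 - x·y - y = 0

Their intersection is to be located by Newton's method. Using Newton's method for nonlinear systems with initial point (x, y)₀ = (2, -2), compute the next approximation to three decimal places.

(0.875, -1.635)

At (2, -2): F = (-30.86466, 2.000).
Jacobian J = [[-4·y^2 - 1, -8·x·y + exp(y)], [6·x - 2·y^2 - y, -4·x·y - x - 1]].
At the point, J = [[-17.000, 32.13534], [6.000, 13.000]] (det J = -413.81201).
Solving J·Δ = −F gives Δ = (-1.125, 0.365).
Then the next iterate is (x, y)₁ = (0.875, -1.635).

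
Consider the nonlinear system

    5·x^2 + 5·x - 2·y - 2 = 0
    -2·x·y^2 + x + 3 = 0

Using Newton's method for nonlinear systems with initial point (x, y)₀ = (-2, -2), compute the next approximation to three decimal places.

(-1.301, -1.243)

At (-2, -2): F = (12.000, 17.000).
Jacobian J = [[10·x + 5, -2], [-2·y^2 + 1, -4·x·y]].
At the point, J = [[-15.000, -2.000], [-7.000, -16.000]] (det J = 226.000).
Solving J·Δ = −F gives Δ = (0.699, 0.757).
Then the next iterate is (x, y)₁ = (-1.301, -1.243).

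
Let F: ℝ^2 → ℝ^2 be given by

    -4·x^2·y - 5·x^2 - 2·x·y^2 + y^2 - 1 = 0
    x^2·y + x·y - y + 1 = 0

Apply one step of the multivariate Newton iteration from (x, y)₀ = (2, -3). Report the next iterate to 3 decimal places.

At (2, -3): F = (0.000, -14.000).
Jacobian J = [[-8·x·y - 10·x - 2·y^2, -4·x^2 - 4·x·y + 2·y], [2·x·y + y, x^2 + x - 1]].
At the point, J = [[10.000, 2.000], [-15.000, 5.000]] (det J = 80.000).
Solving J·Δ = −F gives Δ = (-0.350, 1.750).
Then the next iterate is (x, y)₁ = (1.650, -1.250).

(1.650, -1.250)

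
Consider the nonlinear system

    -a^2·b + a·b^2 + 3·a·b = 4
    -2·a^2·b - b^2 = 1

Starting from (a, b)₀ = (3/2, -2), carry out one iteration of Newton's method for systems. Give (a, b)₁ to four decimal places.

At (3/2, -2): F = (-2.5000, 4.0000).
Jacobian J = [[-2·a·b + b^2 + 3·b, -a^2 + 2·a·b + 3·a], [-4·a·b, -2·a^2 - 2·b]].
At the point, J = [[4.0000, -3.7500], [12.0000, -0.5000]] (det J = 43.0000).
Solving J·Δ = −F gives Δ = (-0.3779, -1.0698).
Then the next iterate is (a, b)₁ = (1.1221, -3.0698).

(1.1221, -3.0698)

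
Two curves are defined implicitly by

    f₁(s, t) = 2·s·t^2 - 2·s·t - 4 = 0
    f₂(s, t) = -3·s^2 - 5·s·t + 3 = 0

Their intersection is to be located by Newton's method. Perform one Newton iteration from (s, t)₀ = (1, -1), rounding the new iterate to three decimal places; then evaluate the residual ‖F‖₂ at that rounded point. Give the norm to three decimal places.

At (1, -1): F = (0.000, 5.000).
Jacobian J = [[2·t^2 - 2·t, 4·s·t - 2·s], [-6·s - 5·t, -5·s]].
At the point, J = [[4.000, -6.000], [-1.000, -5.000]] (det J = -26.000).
Solving J·Δ = −F gives Δ = (1.154, 0.769).
Then the next iterate is (s, t)₁ = (2.154, -0.231).
Re-evaluating at (2.154, -0.231): F = (-2.77497, -8.43128), so ‖F‖₂ = 8.876.

8.876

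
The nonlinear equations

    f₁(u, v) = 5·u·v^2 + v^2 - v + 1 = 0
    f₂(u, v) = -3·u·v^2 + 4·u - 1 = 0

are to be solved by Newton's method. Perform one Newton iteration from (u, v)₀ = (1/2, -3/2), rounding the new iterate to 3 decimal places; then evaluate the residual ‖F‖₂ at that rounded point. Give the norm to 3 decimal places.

1.722

At (1/2, -3/2): F = (10.375, -2.375).
Jacobian J = [[5·v^2, 10·u·v + 2·v - 1], [-3·v^2 + 4, -6·u·v]].
At the point, J = [[11.250, -11.500], [-2.750, 4.500]] (det J = 19.000).
Solving J·Δ = −F gives Δ = (-1.020, -0.095).
Then the next iterate is (u, v)₁ = (-0.520, -1.595).
Re-evaluating at (-0.520, -1.595): F = (-1.47544, 0.88868), so ‖F‖₂ = 1.722.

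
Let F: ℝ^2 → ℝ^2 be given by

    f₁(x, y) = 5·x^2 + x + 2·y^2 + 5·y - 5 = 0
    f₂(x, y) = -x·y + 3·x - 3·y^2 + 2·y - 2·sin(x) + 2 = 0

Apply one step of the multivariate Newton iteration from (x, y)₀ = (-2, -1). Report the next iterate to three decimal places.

At (-2, -1): F = (10.000, -9.18141).
Jacobian J = [[10·x + 1, 4·y + 5], [-y - 2·cos(x) + 3, -x - 6·y + 2]].
At the point, J = [[-19.000, 1.000], [4.83229, 10.000]] (det J = -194.83229).
Solving J·Δ = −F gives Δ = (0.560, 0.647).
Then the next iterate is (x, y)₁ = (-1.440, -0.353).

(-1.440, -0.353)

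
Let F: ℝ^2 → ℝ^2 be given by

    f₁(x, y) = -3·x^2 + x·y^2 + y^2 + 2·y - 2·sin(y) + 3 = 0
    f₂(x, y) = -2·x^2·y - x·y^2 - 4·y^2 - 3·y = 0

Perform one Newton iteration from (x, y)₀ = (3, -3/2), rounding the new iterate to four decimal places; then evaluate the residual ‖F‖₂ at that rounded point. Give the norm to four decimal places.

At (3, -3/2): F = (-16.005010, 15.7500).
Jacobian J = [[-6·x + y^2, 2·x·y + 2·y - 2·cos(y) + 2], [-4·x·y - y^2, -2·x^2 - 2·x·y - 8·y - 3]].
At the point, J = [[-15.7500, -10.141474], [15.7500, 0.0000]] (det J = 159.728222).
Solving J·Δ = −F gives Δ = (-1.0000, -0.0251).
Then the next iterate is (x, y)₁ = (2.0000, -1.5251).
Re-evaluating at (2.0000, -1.5251): F = (-3.074498, 2.820520), so ‖F‖₂ = 4.1723.

4.1723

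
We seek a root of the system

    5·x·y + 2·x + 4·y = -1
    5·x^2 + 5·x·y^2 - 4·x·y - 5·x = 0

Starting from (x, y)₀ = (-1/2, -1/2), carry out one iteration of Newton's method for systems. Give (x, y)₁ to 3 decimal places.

(0.333, 0.278)

At (-1/2, -1/2): F = (-0.750, 2.125).
Jacobian J = [[5·y + 2, 5·x + 4], [10·x + 5·y^2 - 4·y - 5, 10·x·y - 4·x]].
At the point, J = [[-0.500, 1.500], [-6.750, 4.500]] (det J = 7.875).
Solving J·Δ = −F gives Δ = (0.833, 0.778).
Then the next iterate is (x, y)₁ = (0.333, 0.278).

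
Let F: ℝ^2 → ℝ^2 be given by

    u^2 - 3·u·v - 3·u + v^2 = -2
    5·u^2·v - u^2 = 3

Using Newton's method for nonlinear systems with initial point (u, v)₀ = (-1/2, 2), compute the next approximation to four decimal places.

At (-1/2, 2): F = (10.7500, -0.7500).
Jacobian J = [[2·u - 3·v - 3, -3·u + 2·v], [10·u·v - 2·u, 5·u^2]].
At the point, J = [[-10.0000, 5.5000], [-9.0000, 1.2500]] (det J = 37.0000).
Solving J·Δ = −F gives Δ = (-0.4747, -2.8176).
Then the next iterate is (u, v)₁ = (-0.9747, -0.8176).

(-0.9747, -0.8176)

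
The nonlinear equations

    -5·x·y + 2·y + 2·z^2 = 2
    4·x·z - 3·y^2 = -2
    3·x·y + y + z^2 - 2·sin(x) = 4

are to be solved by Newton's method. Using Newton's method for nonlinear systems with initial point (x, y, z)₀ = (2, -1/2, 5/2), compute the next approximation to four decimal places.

At (2, -1/2, 5/2): F = (14.5000, 21.2500, -3.068595).
Jacobian J = [[-5·y, -5·x + 2, 4·z], [4·z, -6·y, 4·x], [3·y - 2·cos(x), 3·x + 1, 2·z]].
At the point, J = [[2.5000, -8.0000, 10.0000], [10.0000, 3.0000, 8.0000], [-0.667706, 7.0000, 5.0000]] (det J = 1060.264395).
Solving J·Δ = −F gives Δ = (-1.9160, 0.6040, -0.4878).
Then the next iterate is (x, y, z)₁ = (0.0840, 0.1040, 2.0122).

(0.0840, 0.1040, 2.0122)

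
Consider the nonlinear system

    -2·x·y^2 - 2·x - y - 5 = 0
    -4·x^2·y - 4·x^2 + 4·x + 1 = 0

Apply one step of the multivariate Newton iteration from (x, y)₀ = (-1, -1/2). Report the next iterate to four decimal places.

At (-1, -1/2): F = (-2.0000, -5.0000).
Jacobian J = [[-2·y^2 - 2, -4·x·y - 1], [-8·x·y - 8·x + 4, -4·x^2]].
At the point, J = [[-2.5000, -3.0000], [8.0000, -4.0000]] (det J = 34.0000).
Solving J·Δ = −F gives Δ = (0.2059, -0.8382).
Then the next iterate is (x, y)₁ = (-0.7941, -1.3382).

(-0.7941, -1.3382)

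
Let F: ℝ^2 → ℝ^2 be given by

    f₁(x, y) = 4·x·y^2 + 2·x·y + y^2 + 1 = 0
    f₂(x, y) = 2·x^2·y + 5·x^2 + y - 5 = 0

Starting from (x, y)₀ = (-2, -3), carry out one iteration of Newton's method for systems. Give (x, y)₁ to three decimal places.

At (-2, -3): F = (-50.000, -12.000).
Jacobian J = [[4·y^2 + 2·y, 8·x·y + 2·x + 2·y], [4·x·y + 10·x, 2·x^2 + 1]].
At the point, J = [[30.000, 38.000], [4.000, 9.000]] (det J = 118.000).
Solving J·Δ = −F gives Δ = (-0.051, 1.356).
Then the next iterate is (x, y)₁ = (-2.051, -1.644).

(-2.051, -1.644)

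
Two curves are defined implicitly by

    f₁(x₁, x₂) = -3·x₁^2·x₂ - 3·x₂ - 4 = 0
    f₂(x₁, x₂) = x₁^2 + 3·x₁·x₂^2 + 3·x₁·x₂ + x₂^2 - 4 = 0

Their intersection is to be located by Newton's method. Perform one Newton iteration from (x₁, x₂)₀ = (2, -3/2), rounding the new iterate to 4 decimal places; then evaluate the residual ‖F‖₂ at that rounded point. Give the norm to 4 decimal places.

At (2, -3/2): F = (18.5000, 6.7500).
Jacobian J = [[-6·x₁·x₂, -3·x₁^2 - 3], [2·x₁ + 3·x₂^2 + 3·x₂, 6·x₁·x₂ + 3·x₁ + 2·x₂]].
At the point, J = [[18.0000, -15.0000], [6.2500, -15.0000]] (det J = -176.2500).
Solving J·Δ = −F gives Δ = (-1.0000, 0.0333).
Then the next iterate is (x₁, x₂)₁ = (1.0000, -1.4667).
Re-evaluating at (1.0000, -1.4667): F = (4.8002, 1.204736), so ‖F‖₂ = 4.9491.

4.9491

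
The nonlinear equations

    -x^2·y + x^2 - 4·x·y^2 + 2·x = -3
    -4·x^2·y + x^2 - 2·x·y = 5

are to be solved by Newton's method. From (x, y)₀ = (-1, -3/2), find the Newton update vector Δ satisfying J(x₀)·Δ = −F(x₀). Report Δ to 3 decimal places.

(-0.319, 1.256)

At (-1, -3/2): F = (12.500, -1.000).
Jacobian J = [[-2·x·y + 2·x - 4·y^2 + 2, -x^2 - 8·x·y], [-8·x·y + 2·x - 2·y, -4·x^2 - 2·x]].
At the point, J = [[-12.000, -13.000], [-11.000, -2.000]] (det J = -119.000).
Solving J·Δ = −F gives Δ = (-0.319, 1.256).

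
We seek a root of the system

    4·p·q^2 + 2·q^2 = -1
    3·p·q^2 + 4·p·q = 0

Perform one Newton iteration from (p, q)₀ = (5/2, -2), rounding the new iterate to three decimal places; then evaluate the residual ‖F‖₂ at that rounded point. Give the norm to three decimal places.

At (5/2, -2): F = (49.000, 10.000).
Jacobian J = [[4·q^2, 8·p·q + 4·q], [3·q^2 + 4·q, 6·p·q + 4·p]].
At the point, J = [[16.000, -48.000], [4.000, -20.000]] (det J = -128.000).
Solving J·Δ = −F gives Δ = (-3.906, -0.281).
Then the next iterate is (p, q)₁ = (-1.406, -2.281).
Re-evaluating at (-1.406, -2.281): F = (-17.85553, -9.11775), so ‖F‖₂ = 20.049.

20.049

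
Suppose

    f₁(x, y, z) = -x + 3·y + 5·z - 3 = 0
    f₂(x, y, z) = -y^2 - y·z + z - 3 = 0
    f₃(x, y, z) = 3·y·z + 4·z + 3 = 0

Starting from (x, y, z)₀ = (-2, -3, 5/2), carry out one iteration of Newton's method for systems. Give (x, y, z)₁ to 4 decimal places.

(1.6105, -1.9895, 2.1158)

At (-2, -3, 5/2): F = (2.5000, -2.0000, -9.5000).
Jacobian J = [[-1, 3, 5], [0, -2·y - z, -y + 1], [0, 3·z, 3·y + 4]].
At the point, J = [[-1.0000, 3.0000, 5.0000], [0.0000, 3.5000, 4.0000], [0.0000, 7.5000, -5.0000]] (det J = 47.5000).
Solving J·Δ = −F gives Δ = (3.6105, 1.0105, -0.3842).
Then the next iterate is (x, y, z)₁ = (1.6105, -1.9895, 2.1158).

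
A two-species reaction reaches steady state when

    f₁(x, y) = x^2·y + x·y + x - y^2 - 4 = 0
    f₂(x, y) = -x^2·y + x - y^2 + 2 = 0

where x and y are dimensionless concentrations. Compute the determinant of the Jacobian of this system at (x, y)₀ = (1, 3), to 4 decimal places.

-90.0000

J = [[2·x·y + y + 1, x^2 + x - 2·y], [-2·x·y + 1, -x^2 - 2·y]].
At the point, J = [[10.0000, -4.0000], [-5.0000, -7.0000]].
det J = -90.0000.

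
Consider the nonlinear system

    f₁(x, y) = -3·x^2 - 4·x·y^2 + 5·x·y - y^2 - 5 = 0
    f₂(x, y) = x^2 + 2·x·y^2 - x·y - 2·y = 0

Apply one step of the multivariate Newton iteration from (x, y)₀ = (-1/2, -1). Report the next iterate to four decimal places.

At (-1/2, -1): F = (-2.2500, 0.7500).
Jacobian J = [[-6·x - 4·y^2 + 5·y, -8·x·y + 5·x - 2·y], [2·x + 2·y^2 - y, 4·x·y - x - 2]].
At the point, J = [[-6.0000, -4.5000], [2.0000, 0.5000]] (det J = 6.0000).
Solving J·Δ = −F gives Δ = (-0.3750, 0.0000).
Then the next iterate is (x, y)₁ = (-0.8750, -1.0000).

(-0.8750, -1.0000)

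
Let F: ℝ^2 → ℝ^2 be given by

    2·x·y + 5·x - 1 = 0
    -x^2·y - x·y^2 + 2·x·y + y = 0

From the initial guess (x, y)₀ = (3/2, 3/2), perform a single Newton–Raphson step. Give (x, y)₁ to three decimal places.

At (3/2, 3/2): F = (11.000, -0.750).
Jacobian J = [[2·y + 5, 2·x], [-2·x·y - y^2 + 2·y, -x^2 - 2·x·y + 2·x + 1]].
At the point, J = [[8.000, 3.000], [-3.750, -2.750]] (det J = -10.750).
Solving J·Δ = −F gives Δ = (-2.605, 3.279).
Then the next iterate is (x, y)₁ = (-1.105, 4.779).

(-1.105, 4.779)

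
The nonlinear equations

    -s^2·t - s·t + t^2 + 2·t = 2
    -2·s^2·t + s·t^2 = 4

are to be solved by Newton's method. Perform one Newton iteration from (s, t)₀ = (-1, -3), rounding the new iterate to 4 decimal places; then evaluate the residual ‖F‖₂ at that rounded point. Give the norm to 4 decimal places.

At (-1, -3): F = (1.0000, -7.0000).
Jacobian J = [[-2·s·t - t, -s^2 - s + 2·t + 2], [-4·s·t + t^2, -2·s^2 + 2·s·t]].
At the point, J = [[-3.0000, -4.0000], [-3.0000, 4.0000]] (det J = -24.0000).
Solving J·Δ = −F gives Δ = (-1.0000, 1.0000).
Then the next iterate is (s, t)₁ = (-2.0000, -2.0000).
Re-evaluating at (-2.0000, -2.0000): F = (2.0000, 4.0000), so ‖F‖₂ = 4.4721.

4.4721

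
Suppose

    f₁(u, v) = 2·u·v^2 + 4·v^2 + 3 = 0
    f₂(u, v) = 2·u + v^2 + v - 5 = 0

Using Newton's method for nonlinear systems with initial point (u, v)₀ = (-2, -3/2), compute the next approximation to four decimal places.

(-2.6667, -6.2917)

At (-2, -3/2): F = (3.0000, -8.2500).
Jacobian J = [[2·v^2, 4·u·v + 8·v], [2, 2·v + 1]].
At the point, J = [[4.5000, 0.0000], [2.0000, -2.0000]] (det J = -9.0000).
Solving J·Δ = −F gives Δ = (-0.6667, -4.7917).
Then the next iterate is (u, v)₁ = (-2.6667, -6.2917).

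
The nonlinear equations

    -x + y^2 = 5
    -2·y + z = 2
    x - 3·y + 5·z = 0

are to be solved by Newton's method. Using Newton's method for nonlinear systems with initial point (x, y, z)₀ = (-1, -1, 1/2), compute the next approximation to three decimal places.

At (-1, -1, 1/2): F = (-3.000, 0.500, 4.500).
Jacobian J = [[-1, 2·y, 0], [0, -2, 1], [1, -3, 5]].
At the point, J = [[-1.000, -2.000, 0.000], [0.000, -2.000, 1.000], [1.000, -3.000, 5.000]] (det J = 5.000).
Solving J·Δ = −F gives Δ = (-3.400, 0.200, -0.100).
Then the next iterate is (x, y, z)₁ = (-4.400, -0.800, 0.400).

(-4.400, -0.800, 0.400)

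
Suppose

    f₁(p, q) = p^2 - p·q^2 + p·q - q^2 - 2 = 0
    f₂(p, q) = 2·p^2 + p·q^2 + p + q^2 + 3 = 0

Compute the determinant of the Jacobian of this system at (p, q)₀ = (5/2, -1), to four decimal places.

-135.0000

J = [[2·p - q^2 + q, -2·p·q + p - 2·q], [4·p + q^2 + 1, 2·p·q + 2·q]].
At the point, J = [[3.0000, 9.5000], [12.0000, -7.0000]].
det J = -135.0000.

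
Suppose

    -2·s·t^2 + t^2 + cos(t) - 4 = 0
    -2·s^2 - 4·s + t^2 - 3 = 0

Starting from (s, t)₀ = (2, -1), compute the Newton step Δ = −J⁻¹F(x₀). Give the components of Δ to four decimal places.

(-1.5804, 0.4822)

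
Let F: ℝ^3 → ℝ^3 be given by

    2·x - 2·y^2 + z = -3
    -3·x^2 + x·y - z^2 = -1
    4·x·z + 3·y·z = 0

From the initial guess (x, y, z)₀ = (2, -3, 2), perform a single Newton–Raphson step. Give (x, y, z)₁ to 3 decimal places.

At (2, -3, 2): F = (-9.000, -21.000, -2.000).
Jacobian J = [[2, -4·y, 1], [-6·x + y, x, -2·z], [4·z, 3·z, 4·x + 3·y]].
At the point, J = [[2.000, 12.000, 1.000], [-15.000, 2.000, -4.000], [8.000, 6.000, -1.000]] (det J = -626.000).
Solving J·Δ = −F gives Δ = (-0.760, 1.034, -1.882).
Then the next iterate is (x, y, z)₁ = (1.240, -1.966, 0.118).

(1.240, -1.966, 0.118)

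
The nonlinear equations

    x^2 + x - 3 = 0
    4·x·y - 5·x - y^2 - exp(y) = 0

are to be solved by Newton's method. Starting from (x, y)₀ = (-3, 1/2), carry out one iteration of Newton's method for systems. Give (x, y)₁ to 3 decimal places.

At (-3, 1/2): F = (3.000, 7.10128).
Jacobian J = [[2·x + 1, 0], [4·y - 5, 4·x - 2·y - exp(y)]].
At the point, J = [[-5.000, 0.000], [-3.000, -14.64872]] (det J = 73.24361).
Solving J·Δ = −F gives Δ = (0.600, 0.362).
Then the next iterate is (x, y)₁ = (-2.400, 0.862).

(-2.400, 0.862)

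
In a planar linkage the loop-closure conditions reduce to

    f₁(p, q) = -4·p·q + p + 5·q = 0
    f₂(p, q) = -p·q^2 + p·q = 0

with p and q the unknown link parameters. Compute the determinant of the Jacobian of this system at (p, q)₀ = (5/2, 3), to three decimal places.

107.500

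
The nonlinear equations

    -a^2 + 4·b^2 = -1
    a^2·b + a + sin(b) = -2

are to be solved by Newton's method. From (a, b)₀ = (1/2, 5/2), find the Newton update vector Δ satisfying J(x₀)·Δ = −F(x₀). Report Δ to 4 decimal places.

At (1/2, 5/2): F = (25.7500, 3.723472).
Jacobian J = [[-2·a, 8·b], [2·a·b + 1, a^2 + cos(b)]].
At the point, J = [[-1.0000, 20.0000], [3.5000, -0.551144]] (det J = -69.448856).
Solving J·Δ = −F gives Δ = (-1.2766, -1.3513).

(-1.2766, -1.3513)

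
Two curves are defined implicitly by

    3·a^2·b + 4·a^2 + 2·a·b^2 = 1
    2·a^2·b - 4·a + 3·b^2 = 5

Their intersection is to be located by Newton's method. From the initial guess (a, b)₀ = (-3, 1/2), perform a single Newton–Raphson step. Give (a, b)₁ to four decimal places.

At (-3, 1/2): F = (47.0000, 16.7500).
Jacobian J = [[6·a·b + 8·a + 2·b^2, 3·a^2 + 4·a·b], [4·a·b - 4, 2·a^2 + 6·b]].
At the point, J = [[-32.5000, 21.0000], [-10.0000, 21.0000]] (det J = -472.5000).
Solving J·Δ = −F gives Δ = (1.3444, -0.1574).
Then the next iterate is (a, b)₁ = (-1.6556, 0.3426).

(-1.6556, 0.3426)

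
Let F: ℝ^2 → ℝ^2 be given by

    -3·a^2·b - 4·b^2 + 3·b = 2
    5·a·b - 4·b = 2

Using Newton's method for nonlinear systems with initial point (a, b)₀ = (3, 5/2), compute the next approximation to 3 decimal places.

At (3, 5/2): F = (-87.000, 25.500).
Jacobian J = [[-6·a·b, -3·a^2 - 8·b + 3], [5·b, 5·a - 4]].
At the point, J = [[-45.000, -44.000], [12.500, 11.000]] (det J = 55.000).
Solving J·Δ = −F gives Δ = (-3.000, 1.091).
Then the next iterate is (a, b)₁ = (0.000, 3.591).

(0.000, 3.591)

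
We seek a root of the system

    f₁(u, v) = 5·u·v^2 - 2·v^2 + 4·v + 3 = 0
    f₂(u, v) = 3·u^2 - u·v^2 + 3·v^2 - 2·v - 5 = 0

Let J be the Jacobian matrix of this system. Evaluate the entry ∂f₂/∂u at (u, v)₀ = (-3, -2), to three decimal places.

∂f₂/∂u = 6·u - v^2.
At (-3, -2) this is -22.000.

-22.000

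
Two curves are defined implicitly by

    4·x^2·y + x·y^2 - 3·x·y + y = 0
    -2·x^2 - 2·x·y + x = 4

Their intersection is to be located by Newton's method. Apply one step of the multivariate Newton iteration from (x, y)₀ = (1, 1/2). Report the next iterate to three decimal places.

(-1.385, 2.269)

At (1, 1/2): F = (1.250, -6.000).
Jacobian J = [[8·x·y + y^2 - 3·y, 4·x^2 + 2·x·y - 3·x + 1], [-4·x - 2·y + 1, -2·x]].
At the point, J = [[2.750, 3.000], [-4.000, -2.000]] (det J = 6.500).
Solving J·Δ = −F gives Δ = (-2.385, 1.769).
Then the next iterate is (x, y)₁ = (-1.385, 2.269).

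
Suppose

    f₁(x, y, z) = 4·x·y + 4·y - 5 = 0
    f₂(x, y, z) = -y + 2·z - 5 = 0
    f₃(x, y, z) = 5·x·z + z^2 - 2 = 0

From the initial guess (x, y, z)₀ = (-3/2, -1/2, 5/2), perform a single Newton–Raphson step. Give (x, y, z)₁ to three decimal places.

At (-3/2, -1/2, 5/2): F = (-4.000, 0.500, -14.500).
Jacobian J = [[4·y, 4·x + 4, 0], [0, -1, 2], [5·z, 0, 5·x + 2·z]].
At the point, J = [[-2.000, -2.000, 0.000], [0.000, -1.000, 2.000], [12.500, 0.000, -2.500]] (det J = -55.000).
Solving J·Δ = −F gives Δ = (0.827, -2.827, -1.664).
Then the next iterate is (x, y, z)₁ = (-0.673, -3.327, 0.836).

(-0.673, -3.327, 0.836)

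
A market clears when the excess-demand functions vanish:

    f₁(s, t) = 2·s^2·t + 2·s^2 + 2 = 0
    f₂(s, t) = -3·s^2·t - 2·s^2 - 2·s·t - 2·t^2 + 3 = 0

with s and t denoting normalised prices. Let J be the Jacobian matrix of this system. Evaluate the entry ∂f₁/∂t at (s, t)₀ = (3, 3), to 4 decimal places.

∂f₁/∂t = 2·s^2.
At (3, 3) this is 18.0000.

18.0000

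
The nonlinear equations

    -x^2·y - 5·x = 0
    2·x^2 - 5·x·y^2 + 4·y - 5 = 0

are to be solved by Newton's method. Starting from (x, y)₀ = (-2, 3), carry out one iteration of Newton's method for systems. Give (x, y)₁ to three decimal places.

(-3.237, 0.335)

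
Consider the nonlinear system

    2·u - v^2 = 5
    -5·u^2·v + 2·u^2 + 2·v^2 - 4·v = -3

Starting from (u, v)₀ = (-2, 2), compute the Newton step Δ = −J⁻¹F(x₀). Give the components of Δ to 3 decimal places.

(-0.958, -3.729)

At (-2, 2): F = (-13.000, -29.000).
Jacobian J = [[2, -2·v], [-10·u·v + 4·u, -5·u^2 + 4·v - 4]].
At the point, J = [[2.000, -4.000], [32.000, -16.000]] (det J = 96.000).
Solving J·Δ = −F gives Δ = (-0.958, -3.729).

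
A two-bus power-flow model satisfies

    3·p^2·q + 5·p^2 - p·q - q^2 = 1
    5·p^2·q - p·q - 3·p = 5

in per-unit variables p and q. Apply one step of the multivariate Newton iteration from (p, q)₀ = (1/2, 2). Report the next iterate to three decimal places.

At (1/2, 2): F = (-3.250, -5.000).
Jacobian J = [[6·p·q + 10·p - q, 3·p^2 - p - 2·q], [10·p·q - q - 3, 5·p^2 - p]].
At the point, J = [[9.000, -3.750], [5.000, 0.750]] (det J = 25.500).
Solving J·Δ = −F gives Δ = (0.831, 1.127).
Then the next iterate is (p, q)₁ = (1.331, 3.127).

(1.331, 3.127)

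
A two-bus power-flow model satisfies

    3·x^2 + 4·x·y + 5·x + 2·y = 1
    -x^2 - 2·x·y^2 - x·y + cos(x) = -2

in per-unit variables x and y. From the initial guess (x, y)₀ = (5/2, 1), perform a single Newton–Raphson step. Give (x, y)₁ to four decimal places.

(0.5819, 1.3153)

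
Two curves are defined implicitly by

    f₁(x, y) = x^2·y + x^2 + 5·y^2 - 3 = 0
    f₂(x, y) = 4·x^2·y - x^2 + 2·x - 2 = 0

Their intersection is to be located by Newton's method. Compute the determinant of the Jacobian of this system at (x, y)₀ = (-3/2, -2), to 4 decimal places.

541.7500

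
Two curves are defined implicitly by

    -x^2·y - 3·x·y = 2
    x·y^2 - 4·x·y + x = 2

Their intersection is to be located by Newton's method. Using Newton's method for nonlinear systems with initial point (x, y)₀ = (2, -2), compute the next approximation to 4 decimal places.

(1.4894, -0.9149)

At (2, -2): F = (18.0000, 24.0000).
Jacobian J = [[-2·x·y - 3·y, -x^2 - 3·x], [y^2 - 4·y + 1, 2·x·y - 4·x]].
At the point, J = [[14.0000, -10.0000], [13.0000, -16.0000]] (det J = -94.0000).
Solving J·Δ = −F gives Δ = (-0.5106, 1.0851).
Then the next iterate is (x, y)₁ = (1.4894, -0.9149).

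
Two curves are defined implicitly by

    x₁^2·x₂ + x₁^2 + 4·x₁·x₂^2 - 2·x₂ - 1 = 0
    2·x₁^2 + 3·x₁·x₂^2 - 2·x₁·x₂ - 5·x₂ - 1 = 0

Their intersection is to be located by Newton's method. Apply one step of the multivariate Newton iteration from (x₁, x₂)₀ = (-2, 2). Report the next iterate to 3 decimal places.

At (-2, 2): F = (-25.000, -19.000).
Jacobian J = [[2·x₁·x₂ + 2·x₁ + 4·x₂^2, x₁^2 + 8·x₁·x₂ - 2], [4·x₁ + 3·x₂^2 - 2·x₂, 6·x₁·x₂ - 2·x₁ - 5]].
At the point, J = [[4.000, -30.000], [0.000, -25.000]] (det J = -100.000).
Solving J·Δ = −F gives Δ = (0.550, -0.760).
Then the next iterate is (x₁, x₂)₁ = (-1.450, 1.240).

(-1.450, 1.240)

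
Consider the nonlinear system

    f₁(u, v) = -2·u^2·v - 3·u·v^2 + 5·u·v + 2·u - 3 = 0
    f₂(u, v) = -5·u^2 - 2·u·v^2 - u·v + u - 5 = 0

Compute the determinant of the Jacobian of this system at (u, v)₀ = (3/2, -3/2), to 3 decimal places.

J = [[-4·u·v - 3·v^2 + 5·v + 2, -2·u^2 - 6·u·v + 5·u], [-10·u - 2·v^2 - v + 1, -4·u·v - u]].
At the point, J = [[-3.250, 16.500], [-17.000, 7.500]].
det J = 256.125.

256.125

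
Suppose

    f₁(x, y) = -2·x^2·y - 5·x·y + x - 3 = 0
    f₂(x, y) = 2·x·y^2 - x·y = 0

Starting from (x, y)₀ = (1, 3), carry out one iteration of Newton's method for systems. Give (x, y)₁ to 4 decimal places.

(0.1823, 2.7514)

At (1, 3): F = (-23.0000, 15.0000).
Jacobian J = [[-4·x·y - 5·y + 1, -2·x^2 - 5·x], [2·y^2 - y, 4·x·y - x]].
At the point, J = [[-26.0000, -7.0000], [15.0000, 11.0000]] (det J = -181.0000).
Solving J·Δ = −F gives Δ = (-0.8177, -0.2486).
Then the next iterate is (x, y)₁ = (0.1823, 2.7514).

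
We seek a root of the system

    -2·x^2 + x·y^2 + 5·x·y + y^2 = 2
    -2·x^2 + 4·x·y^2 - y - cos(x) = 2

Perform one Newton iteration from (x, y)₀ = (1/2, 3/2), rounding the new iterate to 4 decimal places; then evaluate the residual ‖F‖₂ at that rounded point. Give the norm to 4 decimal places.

23.4357

At (1/2, 3/2): F = (4.6250, -0.377583).
Jacobian J = [[-4·x + y^2 + 5·y, 2·x·y + 5·x + 2·y], [-4·x + 4·y^2 + sin(x), 8·x·y - 1]].
At the point, J = [[7.7500, 7.0000], [7.479426, 5.0000]] (det J = -13.605979).
Solving J·Δ = −F gives Δ = (1.8939, -2.7575).
Then the next iterate is (x, y)₁ = (2.3939, -1.2575).
Re-evaluating at (2.3939, -1.2575): F = (-23.146365, 3.671201), so ‖F‖₂ = 23.4357.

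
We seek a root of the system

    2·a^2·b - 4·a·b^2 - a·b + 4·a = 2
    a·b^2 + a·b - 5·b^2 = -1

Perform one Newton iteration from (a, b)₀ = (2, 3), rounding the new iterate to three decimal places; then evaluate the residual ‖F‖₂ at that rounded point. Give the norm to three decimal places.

10.554

At (2, 3): F = (-48.000, -20.000).
Jacobian J = [[4·a·b - 4·b^2 - b + 4, 2·a^2 - 8·a·b - a], [b^2 + b, 2·a·b + a - 10·b]].
At the point, J = [[-11.000, -42.000], [12.000, -16.000]] (det J = 680.000).
Solving J·Δ = −F gives Δ = (0.106, -1.171).
Then the next iterate is (a, b)₁ = (2.106, 1.829).
Re-evaluating at (2.106, 1.829): F = (-9.38409, -4.82925), so ‖F‖₂ = 10.554.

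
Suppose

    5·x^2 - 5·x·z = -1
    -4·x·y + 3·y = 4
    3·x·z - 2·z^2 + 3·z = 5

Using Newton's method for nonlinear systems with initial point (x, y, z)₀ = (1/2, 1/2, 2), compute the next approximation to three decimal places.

At (1/2, 1/2, 2): F = (-2.750, -3.500, -4.000).
Jacobian J = [[10·x - 5·z, 0, -5·x], [-4·y, -4·x + 3, 0], [3·z, 0, 3·x - 4·z + 3]].
At the point, J = [[-5.000, 0.000, -2.500], [-2.000, 1.000, 0.000], [6.000, 0.000, -3.500]] (det J = 32.500).
Solving J·Δ = −F gives Δ = (0.012, 3.523, -1.123).
Then the next iterate is (x, y, z)₁ = (0.512, 4.023, 0.877).

(0.512, 4.023, 0.877)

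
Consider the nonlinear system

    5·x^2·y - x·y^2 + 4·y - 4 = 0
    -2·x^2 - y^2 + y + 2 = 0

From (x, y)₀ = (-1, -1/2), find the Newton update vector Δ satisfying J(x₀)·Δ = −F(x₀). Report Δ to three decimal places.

(-0.467, 1.308)

At (-1, -1/2): F = (-8.250, -0.750).
Jacobian J = [[10·x·y - y^2, 5·x^2 - 2·x·y + 4], [-4·x, -2·y + 1]].
At the point, J = [[4.750, 8.000], [4.000, 2.000]] (det J = -22.500).
Solving J·Δ = −F gives Δ = (-0.467, 1.308).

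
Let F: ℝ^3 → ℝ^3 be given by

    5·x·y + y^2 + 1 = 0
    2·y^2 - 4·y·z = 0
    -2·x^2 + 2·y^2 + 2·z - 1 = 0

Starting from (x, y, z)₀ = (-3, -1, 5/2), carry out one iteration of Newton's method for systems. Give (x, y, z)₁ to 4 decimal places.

(-1.6508, -0.3968, 1.6111)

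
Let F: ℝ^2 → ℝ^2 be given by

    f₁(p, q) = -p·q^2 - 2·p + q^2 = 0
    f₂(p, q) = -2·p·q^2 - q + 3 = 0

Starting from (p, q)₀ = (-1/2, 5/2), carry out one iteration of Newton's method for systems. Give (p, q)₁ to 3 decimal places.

(-0.350, 1.282)

At (-1/2, 5/2): F = (10.375, 6.750).
Jacobian J = [[-q^2 - 2, -2·p·q + 2·q], [-2·q^2, -4·p·q - 1]].
At the point, J = [[-8.250, 7.500], [-12.500, 4.000]] (det J = 60.750).
Solving J·Δ = −F gives Δ = (0.150, -1.218).
Then the next iterate is (p, q)₁ = (-0.350, 1.282).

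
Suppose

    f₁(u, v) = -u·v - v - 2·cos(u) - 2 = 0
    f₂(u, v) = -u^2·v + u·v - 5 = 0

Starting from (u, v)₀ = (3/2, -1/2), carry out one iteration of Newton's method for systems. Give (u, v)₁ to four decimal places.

(18.8261, 16.4348)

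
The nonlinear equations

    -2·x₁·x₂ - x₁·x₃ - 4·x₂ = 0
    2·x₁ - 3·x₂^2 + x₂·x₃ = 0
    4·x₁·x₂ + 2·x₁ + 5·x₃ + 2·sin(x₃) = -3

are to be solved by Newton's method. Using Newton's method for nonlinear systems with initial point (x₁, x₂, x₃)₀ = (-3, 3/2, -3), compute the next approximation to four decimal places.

(-0.4536, 0.7956, -0.5304)

At (-3, 3/2, -3): F = (-6.0000, -17.2500, -36.282240).
Jacobian J = [[-2·x₂ - x₃, -2·x₁ - 4, -x₁], [2, -6·x₂ + x₃, x₂], [4·x₂ + 2, 4·x₁, 2·cos(x₃) + 5]].
At the point, J = [[0.0000, 2.0000, 3.0000], [2.0000, -12.0000, 1.5000], [8.0000, -12.0000, 3.020015]] (det J = 227.919940).
Solving J·Δ = −F gives Δ = (2.5464, -0.7044, 2.4696).
Then the next iterate is (x₁, x₂, x₃)₁ = (-0.4536, 0.7956, -0.5304).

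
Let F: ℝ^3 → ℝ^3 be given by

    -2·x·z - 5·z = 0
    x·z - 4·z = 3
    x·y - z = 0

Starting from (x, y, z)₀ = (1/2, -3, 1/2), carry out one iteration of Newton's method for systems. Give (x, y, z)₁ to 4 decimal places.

(3.2692, 15.6923, -0.4615)

At (1/2, -3, 1/2): F = (-3.0000, -4.7500, -2.0000).
Jacobian J = [[-2·z, 0, -2·x - 5], [z, 0, x - 4], [y, x, -1]].
At the point, J = [[-1.0000, 0.0000, -6.0000], [0.5000, 0.0000, -3.5000], [-3.0000, 0.5000, -1.0000]] (det J = -3.2500).
Solving J·Δ = −F gives Δ = (2.7692, 18.6923, -0.9615).
Then the next iterate is (x, y, z)₁ = (3.2692, 15.6923, -0.4615).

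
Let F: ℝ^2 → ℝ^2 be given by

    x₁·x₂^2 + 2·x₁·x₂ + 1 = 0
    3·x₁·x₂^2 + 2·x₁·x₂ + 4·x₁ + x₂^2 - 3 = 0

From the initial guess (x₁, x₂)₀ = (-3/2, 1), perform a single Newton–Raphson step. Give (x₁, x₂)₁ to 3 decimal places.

At (-3/2, 1): F = (-3.500, -15.500).
Jacobian J = [[x₂^2 + 2·x₂, 2·x₁·x₂ + 2·x₁], [3·x₂^2 + 2·x₂ + 4, 6·x₁·x₂ + 2·x₁ + 2·x₂]].
At the point, J = [[3.000, -6.000], [9.000, -10.000]] (det J = 24.000).
Solving J·Δ = −F gives Δ = (2.417, 0.625).
Then the next iterate is (x₁, x₂)₁ = (0.917, 1.625).

(0.917, 1.625)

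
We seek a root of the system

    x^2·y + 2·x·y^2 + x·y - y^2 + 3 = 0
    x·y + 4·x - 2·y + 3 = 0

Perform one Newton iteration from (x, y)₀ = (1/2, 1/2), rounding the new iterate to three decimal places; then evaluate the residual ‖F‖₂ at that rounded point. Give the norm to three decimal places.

2.318

At (1/2, 1/2): F = (3.375, 4.250).
Jacobian J = [[2·x·y + 2·y^2 + y, x^2 + 4·x·y + x - 2·y], [y + 4, x - 2]].
At the point, J = [[1.500, 0.750], [4.500, -1.500]] (det J = -5.625).
Solving J·Δ = −F gives Δ = (-1.467, -1.567).
Then the next iterate is (x, y)₁ = (-0.967, -1.067).
Re-evaluating at (-0.967, -1.067): F = (-0.30628, 2.29779), so ‖F‖₂ = 2.318.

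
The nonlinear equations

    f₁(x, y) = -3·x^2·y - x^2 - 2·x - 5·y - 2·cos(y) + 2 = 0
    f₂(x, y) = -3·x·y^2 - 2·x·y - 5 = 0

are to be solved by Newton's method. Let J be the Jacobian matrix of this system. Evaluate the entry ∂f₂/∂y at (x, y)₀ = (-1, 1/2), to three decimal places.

∂f₂/∂y = -6·x·y - 2·x.
At (-1, 1/2) this is 5.000.

5.000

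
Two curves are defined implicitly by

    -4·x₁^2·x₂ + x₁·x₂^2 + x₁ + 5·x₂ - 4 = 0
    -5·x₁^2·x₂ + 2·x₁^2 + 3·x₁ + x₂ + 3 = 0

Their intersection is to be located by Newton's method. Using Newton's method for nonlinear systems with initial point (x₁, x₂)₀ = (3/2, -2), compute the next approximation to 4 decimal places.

At (3/2, -2): F = (11.5000, 32.5000).
Jacobian J = [[-8·x₁·x₂ + x₂^2 + 1, -4·x₁^2 + 2·x₁·x₂ + 5], [-10·x₁·x₂ + 4·x₁ + 3, -5·x₁^2 + 1]].
At the point, J = [[29.0000, -10.0000], [39.0000, -10.2500]] (det J = 92.7500).
Solving J·Δ = −F gives Δ = (-2.2332, -5.3261).
Then the next iterate is (x₁, x₂)₁ = (-0.7332, -7.3261).

(-0.7332, -7.3261)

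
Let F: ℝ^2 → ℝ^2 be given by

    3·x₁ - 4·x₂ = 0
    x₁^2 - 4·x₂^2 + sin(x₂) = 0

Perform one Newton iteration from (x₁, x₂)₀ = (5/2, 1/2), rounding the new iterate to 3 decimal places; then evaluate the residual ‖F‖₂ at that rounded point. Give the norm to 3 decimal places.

3.807

At (5/2, 1/2): F = (5.500, 5.72943).
Jacobian J = [[3, -4], [2·x₁, -8·x₂ + cos(x₂)]].
At the point, J = [[3.000, -4.000], [5.000, -3.12242]] (det J = 10.63275).
Solving J·Δ = −F gives Δ = (-0.540, 0.970).
Then the next iterate is (x₁, x₂)₁ = (1.960, 1.470).
Re-evaluating at (1.960, 1.470): F = (0.000, -3.80708), so ‖F‖₂ = 3.807.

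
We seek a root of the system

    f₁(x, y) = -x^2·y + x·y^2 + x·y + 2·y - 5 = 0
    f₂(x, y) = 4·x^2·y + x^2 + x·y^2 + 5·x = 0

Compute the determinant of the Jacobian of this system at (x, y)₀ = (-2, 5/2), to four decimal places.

J = [[-2·x·y + y^2 + y, -x^2 + 2·x·y + x + 2], [8·x·y + 2·x + y^2 + 5, 4·x^2 + 2·x·y]].
At the point, J = [[18.7500, -14.0000], [-32.7500, 6.0000]].
det J = -346.0000.

-346.0000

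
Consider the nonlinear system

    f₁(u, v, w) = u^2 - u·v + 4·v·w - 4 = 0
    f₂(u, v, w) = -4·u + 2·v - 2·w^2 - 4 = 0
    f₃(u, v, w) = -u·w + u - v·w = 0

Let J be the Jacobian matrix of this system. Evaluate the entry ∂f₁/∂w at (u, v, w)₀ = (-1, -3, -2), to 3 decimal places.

∂f₁/∂w = 4·v.
At (-1, -3, -2) this is -12.000.

-12.000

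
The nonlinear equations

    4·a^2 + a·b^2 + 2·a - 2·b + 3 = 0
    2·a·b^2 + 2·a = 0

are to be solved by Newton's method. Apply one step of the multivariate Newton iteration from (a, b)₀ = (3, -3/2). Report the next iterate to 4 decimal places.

(1.2357, -1.0538)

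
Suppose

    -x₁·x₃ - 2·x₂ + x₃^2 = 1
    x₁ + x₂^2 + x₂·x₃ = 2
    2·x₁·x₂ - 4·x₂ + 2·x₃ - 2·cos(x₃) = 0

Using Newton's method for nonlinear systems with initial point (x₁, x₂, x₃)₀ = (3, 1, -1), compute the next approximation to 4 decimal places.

(0.1695, 4.6610, -2.8305)

At (3, 1, -1): F = (1.0000, 1.0000, -1.080605).
Jacobian J = [[-x₃, -2, -x₁ + 2·x₃], [1, 2·x₂ + x₃, x₂], [2·x₂, 2·x₁ - 4, 2·sin(x₃) + 2]].
At the point, J = [[1.0000, -2.0000, -5.0000], [1.0000, 1.0000, 1.0000], [2.0000, 2.0000, 0.317058]] (det J = -5.048826).
Solving J·Δ = −F gives Δ = (-2.8305, 3.6610, -1.8305).
Then the next iterate is (x₁, x₂, x₃)₁ = (0.1695, 4.6610, -2.8305).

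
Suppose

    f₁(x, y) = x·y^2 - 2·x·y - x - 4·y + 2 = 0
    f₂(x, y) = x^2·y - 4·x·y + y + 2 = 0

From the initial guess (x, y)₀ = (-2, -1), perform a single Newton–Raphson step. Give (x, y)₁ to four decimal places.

(9.6667, -7.3333)

At (-2, -1): F = (2.0000, -11.0000).
Jacobian J = [[y^2 - 2·y - 1, 2·x·y - 2·x - 4], [2·x·y - 4·y, x^2 - 4·x + 1]].
At the point, J = [[2.0000, 4.0000], [8.0000, 13.0000]] (det J = -6.0000).
Solving J·Δ = −F gives Δ = (11.6667, -6.3333).
Then the next iterate is (x, y)₁ = (9.6667, -7.3333).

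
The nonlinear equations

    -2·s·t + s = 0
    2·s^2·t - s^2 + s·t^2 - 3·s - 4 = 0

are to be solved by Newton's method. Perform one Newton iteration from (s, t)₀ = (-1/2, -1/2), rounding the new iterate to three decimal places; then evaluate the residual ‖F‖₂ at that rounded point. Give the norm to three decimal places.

3.965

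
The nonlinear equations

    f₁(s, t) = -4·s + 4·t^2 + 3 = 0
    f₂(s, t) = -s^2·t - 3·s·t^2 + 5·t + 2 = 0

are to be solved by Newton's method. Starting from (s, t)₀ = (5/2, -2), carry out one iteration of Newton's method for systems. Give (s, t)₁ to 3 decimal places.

(1.485, -1.184)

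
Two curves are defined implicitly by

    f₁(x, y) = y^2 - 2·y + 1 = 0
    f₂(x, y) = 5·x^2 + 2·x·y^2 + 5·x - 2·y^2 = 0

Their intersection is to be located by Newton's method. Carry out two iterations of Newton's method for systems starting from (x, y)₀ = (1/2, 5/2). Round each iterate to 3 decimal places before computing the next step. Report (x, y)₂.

At (1/2, 5/2): F = (2.250, -2.500).
Jacobian J = [[0, 2·y - 2], [10·x + 2·y^2 + 5, 4·x·y - 4·y]].
At the point, J = [[0.000, 3.000], [22.500, -5.000]] (det J = -67.500).
Solving J·Δ = −F gives Δ = (-0.056, -0.750).
Then the next iterate is (x, y)₁ = (0.444, 1.750).
Round to (0.444, 1.750) and repeat: F = (0.56250, -0.19982), J = [[0.000, 1.500], [15.565, -3.892]].
Δ = (-0.081, -0.375), so (x, y)₂ = (0.363, 1.375).

(0.363, 1.375)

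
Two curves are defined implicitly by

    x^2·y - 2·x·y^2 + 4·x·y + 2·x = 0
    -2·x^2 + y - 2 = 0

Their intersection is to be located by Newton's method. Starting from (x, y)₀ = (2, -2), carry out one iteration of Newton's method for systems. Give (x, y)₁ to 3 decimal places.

At (2, -2): F = (-36.000, -12.000).
Jacobian J = [[2·x·y - 2·y^2 + 4·y + 2, x^2 - 4·x·y + 4·x], [-4·x, 1]].
At the point, J = [[-22.000, 28.000], [-8.000, 1.000]] (det J = 202.000).
Solving J·Δ = −F gives Δ = (-1.485, 0.119).
Then the next iterate is (x, y)₁ = (0.515, -1.881).

(0.515, -1.881)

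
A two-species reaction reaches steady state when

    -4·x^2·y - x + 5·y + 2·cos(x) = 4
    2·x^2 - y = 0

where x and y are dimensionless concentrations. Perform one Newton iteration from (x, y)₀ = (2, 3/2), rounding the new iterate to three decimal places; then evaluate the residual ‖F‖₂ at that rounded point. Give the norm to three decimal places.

At (2, 3/2): F = (-23.33229, 6.500).
Jacobian J = [[-8·x·y - 2·sin(x) - 1, -4·x^2 + 5], [4·x, -1]].
At the point, J = [[-26.81859, -11.000], [8.000, -1.000]] (det J = 114.81859).
Solving J·Δ = −F gives Δ = (-0.826, -0.107).
Then the next iterate is (x, y)₁ = (1.174, 1.393).
Re-evaluating at (1.174, 1.393): F = (-5.11582, 1.36355), so ‖F‖₂ = 5.294.

5.294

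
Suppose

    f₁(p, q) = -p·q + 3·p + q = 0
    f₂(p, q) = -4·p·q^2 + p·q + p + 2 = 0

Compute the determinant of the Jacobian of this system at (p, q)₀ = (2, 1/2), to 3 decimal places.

-14.500

J = [[-q + 3, -p + 1], [-4·q^2 + q + 1, -8·p·q + p]].
At the point, J = [[2.500, -1.000], [0.500, -6.000]].
det J = -14.500.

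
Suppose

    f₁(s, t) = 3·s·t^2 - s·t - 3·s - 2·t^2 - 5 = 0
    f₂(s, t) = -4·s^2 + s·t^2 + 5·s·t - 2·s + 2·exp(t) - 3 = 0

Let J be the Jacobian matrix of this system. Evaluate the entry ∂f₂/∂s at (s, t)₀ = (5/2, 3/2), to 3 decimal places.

∂f₂/∂s = -8·s + t^2 + 5·t - 2.
At (5/2, 3/2) this is -12.250.

-12.250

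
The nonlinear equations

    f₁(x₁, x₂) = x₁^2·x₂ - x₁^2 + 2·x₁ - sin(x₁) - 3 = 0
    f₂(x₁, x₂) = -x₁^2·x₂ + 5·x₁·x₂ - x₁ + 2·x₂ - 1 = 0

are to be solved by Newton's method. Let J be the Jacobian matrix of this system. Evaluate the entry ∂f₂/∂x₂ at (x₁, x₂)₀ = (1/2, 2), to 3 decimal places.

4.250

∂f₂/∂x₂ = -x₁^2 + 5·x₁ + 2.
At (1/2, 2) this is 4.250.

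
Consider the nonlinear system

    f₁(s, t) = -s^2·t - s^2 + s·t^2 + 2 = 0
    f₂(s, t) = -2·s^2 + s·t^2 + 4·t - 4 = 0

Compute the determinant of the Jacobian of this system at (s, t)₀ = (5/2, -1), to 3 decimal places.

-102.250

J = [[-2·s·t - 2·s + t^2, -s^2 + 2·s·t], [-4·s + t^2, 2·s·t + 4]].
At the point, J = [[1.000, -11.250], [-9.000, -1.000]].
det J = -102.250.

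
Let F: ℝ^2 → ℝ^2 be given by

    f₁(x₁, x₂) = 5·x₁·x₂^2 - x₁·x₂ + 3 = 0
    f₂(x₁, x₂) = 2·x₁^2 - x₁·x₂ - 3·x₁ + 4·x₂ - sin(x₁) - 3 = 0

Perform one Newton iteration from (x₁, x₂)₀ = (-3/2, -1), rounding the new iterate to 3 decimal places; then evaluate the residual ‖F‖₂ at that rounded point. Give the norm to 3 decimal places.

1.240

At (-3/2, -1): F = (-6.000, 1.49749).
Jacobian J = [[5·x₂^2 - x₂, 10·x₁·x₂ - x₁], [4·x₁ - x₂ - cos(x₁) - 3, -x₁ + 4]].
At the point, J = [[6.000, 16.500], [-8.07074, 5.500]] (det J = 166.16716).
Solving J·Δ = −F gives Δ = (0.347, 0.237).
Then the next iterate is (x₁, x₂)₁ = (-1.153, -0.763).
Re-evaluating at (-1.153, -0.763): F = (-1.23594, 0.10006), so ‖F‖₂ = 1.240.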